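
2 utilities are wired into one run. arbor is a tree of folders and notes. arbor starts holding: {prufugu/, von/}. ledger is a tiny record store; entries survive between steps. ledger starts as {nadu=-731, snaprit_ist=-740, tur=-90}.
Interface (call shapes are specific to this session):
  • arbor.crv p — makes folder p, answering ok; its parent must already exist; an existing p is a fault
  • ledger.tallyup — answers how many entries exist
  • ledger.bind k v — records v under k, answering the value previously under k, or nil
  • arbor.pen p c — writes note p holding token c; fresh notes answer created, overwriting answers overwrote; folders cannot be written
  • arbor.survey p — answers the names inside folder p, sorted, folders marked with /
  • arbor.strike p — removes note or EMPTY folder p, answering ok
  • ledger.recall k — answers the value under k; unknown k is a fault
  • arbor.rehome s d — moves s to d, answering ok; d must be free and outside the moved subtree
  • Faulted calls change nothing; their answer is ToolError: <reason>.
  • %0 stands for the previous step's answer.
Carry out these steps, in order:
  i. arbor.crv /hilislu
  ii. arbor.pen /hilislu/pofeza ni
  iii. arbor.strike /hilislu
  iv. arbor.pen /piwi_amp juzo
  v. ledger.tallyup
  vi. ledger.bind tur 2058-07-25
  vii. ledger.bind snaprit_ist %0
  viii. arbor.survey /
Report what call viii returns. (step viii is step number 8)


# arbor.crv(p: /hilislu) == ok
# arbor.pen(p: /hilislu/pofeza, c: ni) == created
# arbor.strike(p: /hilislu) == ToolError: not empty
# arbor.pen(p: /piwi_amp, c: juzo) == created
# ledger.tallyup() == 3
# ledger.bind(k: tur, v: 2058-07-25) == -90
# ledger.bind(k: snaprit_ist, v: %0) == -740
# arbor.survey(p: /) == [hilislu/, piwi_amp, prufugu/, von/]

Answer: [hilislu/, piwi_amp, prufugu/, von/]


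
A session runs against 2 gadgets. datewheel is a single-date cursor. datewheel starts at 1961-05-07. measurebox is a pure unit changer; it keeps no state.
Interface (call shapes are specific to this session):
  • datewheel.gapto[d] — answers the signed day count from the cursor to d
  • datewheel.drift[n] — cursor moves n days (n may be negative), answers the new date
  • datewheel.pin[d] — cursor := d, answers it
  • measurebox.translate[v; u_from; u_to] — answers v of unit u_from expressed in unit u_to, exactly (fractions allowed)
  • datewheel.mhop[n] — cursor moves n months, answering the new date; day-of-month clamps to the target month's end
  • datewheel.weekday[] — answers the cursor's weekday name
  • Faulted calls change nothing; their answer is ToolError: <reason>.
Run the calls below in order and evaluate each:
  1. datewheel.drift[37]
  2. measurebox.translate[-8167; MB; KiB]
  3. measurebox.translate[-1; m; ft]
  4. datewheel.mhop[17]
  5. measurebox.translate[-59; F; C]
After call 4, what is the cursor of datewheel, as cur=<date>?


[in] drift n: 37
  1961-06-13
[in] translate v: -8167 u_from: MB u_to: KiB
  -127609375/16
[in] translate v: -1 u_from: m u_to: ft
  -1250/381
[in] mhop n: 17
  1962-11-13
[in] translate v: -59 u_from: F u_to: C
  -455/9

Answer: cur=1962-11-13


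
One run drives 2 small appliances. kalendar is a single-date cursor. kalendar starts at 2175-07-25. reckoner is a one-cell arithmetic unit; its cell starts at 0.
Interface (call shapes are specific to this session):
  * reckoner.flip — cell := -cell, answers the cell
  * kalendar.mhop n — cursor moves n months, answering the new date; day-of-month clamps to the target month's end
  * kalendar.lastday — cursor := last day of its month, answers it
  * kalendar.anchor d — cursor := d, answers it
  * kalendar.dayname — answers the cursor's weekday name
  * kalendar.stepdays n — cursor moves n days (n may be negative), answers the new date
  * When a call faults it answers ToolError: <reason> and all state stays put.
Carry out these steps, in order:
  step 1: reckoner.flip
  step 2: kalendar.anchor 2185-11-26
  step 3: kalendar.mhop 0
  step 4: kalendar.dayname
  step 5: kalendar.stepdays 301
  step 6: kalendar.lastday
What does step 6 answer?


Answer: 2186-09-30

Derivation:
Do: reckoner.flip[]
See: 0
Do: kalendar.anchor[d='2185-11-26']
See: 2185-11-26
Do: kalendar.mhop[n='0']
See: 2185-11-26
Do: kalendar.dayname[]
See: Saturday
Do: kalendar.stepdays[n='301']
See: 2186-09-23
Do: kalendar.lastday[]
See: 2186-09-30


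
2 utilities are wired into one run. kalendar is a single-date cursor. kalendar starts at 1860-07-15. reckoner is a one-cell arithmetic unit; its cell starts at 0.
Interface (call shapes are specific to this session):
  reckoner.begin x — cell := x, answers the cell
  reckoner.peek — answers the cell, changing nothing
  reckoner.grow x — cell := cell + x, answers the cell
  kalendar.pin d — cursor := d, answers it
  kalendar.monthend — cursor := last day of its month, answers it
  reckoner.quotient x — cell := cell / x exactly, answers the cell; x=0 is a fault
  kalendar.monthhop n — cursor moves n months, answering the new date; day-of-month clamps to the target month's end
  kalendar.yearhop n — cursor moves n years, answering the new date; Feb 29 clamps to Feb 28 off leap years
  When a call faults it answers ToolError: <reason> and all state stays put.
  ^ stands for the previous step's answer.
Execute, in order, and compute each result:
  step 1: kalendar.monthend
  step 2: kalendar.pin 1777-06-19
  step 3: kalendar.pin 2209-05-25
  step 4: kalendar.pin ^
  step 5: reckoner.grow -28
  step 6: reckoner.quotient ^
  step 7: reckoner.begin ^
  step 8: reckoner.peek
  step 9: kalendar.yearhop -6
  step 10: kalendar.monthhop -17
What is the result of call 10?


Answer: 2201-12-25

Derivation:
[in] kalendar.monthend
= 1860-07-31
[in] kalendar.pin d→1777-06-19
= 1777-06-19
[in] kalendar.pin d→2209-05-25
= 2209-05-25
[in] kalendar.pin d→^
= 2209-05-25
[in] reckoner.grow x→-28
= -28
[in] reckoner.quotient x→^
= 1
[in] reckoner.begin x→^
= 1
[in] reckoner.peek
= 1
[in] kalendar.yearhop n→-6
= 2203-05-25
[in] kalendar.monthhop n→-17
= 2201-12-25


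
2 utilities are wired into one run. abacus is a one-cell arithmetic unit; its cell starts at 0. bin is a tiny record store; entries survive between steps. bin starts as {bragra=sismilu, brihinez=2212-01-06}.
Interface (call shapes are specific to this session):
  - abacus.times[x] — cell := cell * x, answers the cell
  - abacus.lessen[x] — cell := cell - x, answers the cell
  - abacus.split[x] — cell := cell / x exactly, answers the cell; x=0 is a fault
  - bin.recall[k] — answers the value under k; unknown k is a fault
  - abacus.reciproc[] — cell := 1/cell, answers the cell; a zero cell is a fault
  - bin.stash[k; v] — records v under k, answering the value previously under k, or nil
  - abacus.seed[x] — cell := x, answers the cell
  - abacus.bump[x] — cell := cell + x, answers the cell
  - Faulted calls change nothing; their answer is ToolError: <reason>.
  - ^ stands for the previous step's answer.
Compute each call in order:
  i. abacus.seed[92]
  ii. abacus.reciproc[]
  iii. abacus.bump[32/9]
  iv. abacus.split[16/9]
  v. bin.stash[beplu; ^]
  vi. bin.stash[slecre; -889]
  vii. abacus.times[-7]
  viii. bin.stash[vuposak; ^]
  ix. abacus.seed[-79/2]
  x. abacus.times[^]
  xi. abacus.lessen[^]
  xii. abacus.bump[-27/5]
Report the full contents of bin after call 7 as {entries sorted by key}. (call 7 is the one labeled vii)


Do: abacus.seed[x: 92]
See: 92
Do: abacus.reciproc[]
See: 1/92
Do: abacus.bump[x: 32/9]
See: 2953/828
Do: abacus.split[x: 16/9]
See: 2953/1472
Do: bin.stash[k: beplu; v: ^]
See: nil
Do: bin.stash[k: slecre; v: -889]
See: nil
Do: abacus.times[x: -7]
See: -20671/1472
Do: bin.stash[k: vuposak; v: ^]
See: nil
Do: abacus.seed[x: -79/2]
See: -79/2
Do: abacus.times[x: ^]
See: 6241/4
Do: abacus.lessen[x: ^]
See: 0
Do: abacus.bump[x: -27/5]
See: -27/5

Answer: {beplu=2953/1472, bragra=sismilu, brihinez=2212-01-06, slecre=-889}


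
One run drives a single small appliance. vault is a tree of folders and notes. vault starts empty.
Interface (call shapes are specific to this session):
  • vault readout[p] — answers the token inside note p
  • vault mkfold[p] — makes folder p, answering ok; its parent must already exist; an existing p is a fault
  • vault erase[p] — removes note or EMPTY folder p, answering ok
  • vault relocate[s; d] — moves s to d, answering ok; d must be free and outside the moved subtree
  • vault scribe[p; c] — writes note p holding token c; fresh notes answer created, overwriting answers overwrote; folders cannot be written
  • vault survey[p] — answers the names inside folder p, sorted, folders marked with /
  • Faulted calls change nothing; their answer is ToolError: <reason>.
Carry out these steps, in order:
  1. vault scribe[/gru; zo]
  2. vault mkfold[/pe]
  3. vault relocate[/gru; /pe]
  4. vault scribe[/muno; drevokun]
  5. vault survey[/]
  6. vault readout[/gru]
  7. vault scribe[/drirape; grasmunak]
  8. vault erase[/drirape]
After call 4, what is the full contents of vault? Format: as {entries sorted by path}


Answer: {gru=zo, muno=drevokun, pe/}

Derivation:
>> vault scribe(p='/gru', c='zo')
<< created
>> vault mkfold(p='/pe')
<< ok
>> vault relocate(s='/gru', d='/pe')
<< ToolError: exists
>> vault scribe(p='/muno', c='drevokun')
<< created
>> vault survey(p='/')
<< [gru, muno, pe/]
>> vault readout(p='/gru')
<< zo
>> vault scribe(p='/drirape', c='grasmunak')
<< created
>> vault erase(p='/drirape')
<< ok


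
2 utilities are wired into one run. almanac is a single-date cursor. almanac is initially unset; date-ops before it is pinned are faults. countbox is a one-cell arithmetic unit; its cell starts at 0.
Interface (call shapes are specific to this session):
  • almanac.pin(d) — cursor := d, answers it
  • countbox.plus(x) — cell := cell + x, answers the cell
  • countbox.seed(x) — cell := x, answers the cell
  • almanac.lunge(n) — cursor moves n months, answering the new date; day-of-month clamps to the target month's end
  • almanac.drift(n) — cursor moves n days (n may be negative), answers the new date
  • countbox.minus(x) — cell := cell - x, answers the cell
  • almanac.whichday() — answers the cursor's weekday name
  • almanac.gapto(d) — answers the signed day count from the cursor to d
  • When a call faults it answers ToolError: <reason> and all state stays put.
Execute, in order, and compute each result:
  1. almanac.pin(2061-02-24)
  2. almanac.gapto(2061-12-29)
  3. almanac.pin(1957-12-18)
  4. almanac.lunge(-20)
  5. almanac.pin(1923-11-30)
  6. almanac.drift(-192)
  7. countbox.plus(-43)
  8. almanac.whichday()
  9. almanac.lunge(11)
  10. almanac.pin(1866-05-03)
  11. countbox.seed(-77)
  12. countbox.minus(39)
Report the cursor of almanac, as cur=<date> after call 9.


Answer: cur=1924-04-22

Derivation:
% pin d='2061-02-24'
[out] 2061-02-24
% gapto d='2061-12-29'
[out] 308
% pin d='1957-12-18'
[out] 1957-12-18
% lunge n='-20'
[out] 1956-04-18
% pin d='1923-11-30'
[out] 1923-11-30
% drift n='-192'
[out] 1923-05-22
% plus x='-43'
[out] -43
% whichday
[out] Tuesday
% lunge n='11'
[out] 1924-04-22
% pin d='1866-05-03'
[out] 1866-05-03
% seed x='-77'
[out] -77
% minus x='39'
[out] -116


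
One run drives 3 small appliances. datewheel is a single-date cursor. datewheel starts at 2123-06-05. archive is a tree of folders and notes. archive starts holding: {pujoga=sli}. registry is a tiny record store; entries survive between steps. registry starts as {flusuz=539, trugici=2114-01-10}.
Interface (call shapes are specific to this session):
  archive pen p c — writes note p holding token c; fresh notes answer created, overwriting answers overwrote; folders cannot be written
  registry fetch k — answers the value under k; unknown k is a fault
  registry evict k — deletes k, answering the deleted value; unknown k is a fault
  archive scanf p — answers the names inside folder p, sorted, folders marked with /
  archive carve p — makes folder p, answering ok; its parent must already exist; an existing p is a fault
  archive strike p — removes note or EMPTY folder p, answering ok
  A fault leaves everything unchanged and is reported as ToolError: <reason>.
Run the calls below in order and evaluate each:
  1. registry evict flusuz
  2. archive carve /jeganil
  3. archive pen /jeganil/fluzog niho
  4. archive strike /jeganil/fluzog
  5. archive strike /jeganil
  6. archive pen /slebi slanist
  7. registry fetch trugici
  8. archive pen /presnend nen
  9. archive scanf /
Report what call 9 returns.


# 1. registry evict(k: flusuz) : 539
# 2. archive carve(p: /jeganil) : ok
# 3. archive pen(p: /jeganil/fluzog, c: niho) : created
# 4. archive strike(p: /jeganil/fluzog) : ok
# 5. archive strike(p: /jeganil) : ok
# 6. archive pen(p: /slebi, c: slanist) : created
# 7. registry fetch(k: trugici) : 2114-01-10
# 8. archive pen(p: /presnend, c: nen) : created
# 9. archive scanf(p: /) : [presnend, pujoga, slebi]

Answer: [presnend, pujoga, slebi]


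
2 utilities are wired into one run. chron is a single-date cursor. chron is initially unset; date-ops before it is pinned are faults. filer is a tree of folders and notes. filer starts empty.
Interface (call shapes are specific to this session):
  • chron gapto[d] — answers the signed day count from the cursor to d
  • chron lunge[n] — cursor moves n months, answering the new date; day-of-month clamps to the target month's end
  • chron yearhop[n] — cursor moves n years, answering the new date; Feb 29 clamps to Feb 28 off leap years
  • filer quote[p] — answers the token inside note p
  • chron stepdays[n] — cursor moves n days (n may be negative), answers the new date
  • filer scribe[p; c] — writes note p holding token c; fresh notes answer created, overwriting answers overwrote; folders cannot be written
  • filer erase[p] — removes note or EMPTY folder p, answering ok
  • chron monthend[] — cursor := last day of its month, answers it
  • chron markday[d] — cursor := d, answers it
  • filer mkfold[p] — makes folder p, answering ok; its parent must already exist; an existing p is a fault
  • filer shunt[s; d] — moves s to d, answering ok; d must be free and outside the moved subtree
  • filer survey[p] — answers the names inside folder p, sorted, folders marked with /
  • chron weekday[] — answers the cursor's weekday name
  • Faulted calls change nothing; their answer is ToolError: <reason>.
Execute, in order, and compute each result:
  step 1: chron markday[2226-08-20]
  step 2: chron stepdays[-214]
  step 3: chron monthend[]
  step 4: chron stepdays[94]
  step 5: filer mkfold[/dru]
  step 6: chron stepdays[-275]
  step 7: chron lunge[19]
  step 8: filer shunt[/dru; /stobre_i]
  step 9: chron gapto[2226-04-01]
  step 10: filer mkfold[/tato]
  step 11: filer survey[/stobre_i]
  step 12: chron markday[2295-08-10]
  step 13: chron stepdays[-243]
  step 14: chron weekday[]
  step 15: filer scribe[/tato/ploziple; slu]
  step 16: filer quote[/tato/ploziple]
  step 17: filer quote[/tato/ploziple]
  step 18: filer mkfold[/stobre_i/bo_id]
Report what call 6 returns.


Answer: 2225-08-03

Derivation:
> chron markday d='2226-08-20'
  2226-08-20
> chron stepdays n='-214'
  2226-01-18
> chron monthend
  2226-01-31
> chron stepdays n='94'
  2226-05-05
> filer mkfold p='/dru'
  ok
> chron stepdays n='-275'
  2225-08-03
> chron lunge n='19'
  2227-03-03
> filer shunt s='/dru' d='/stobre_i'
  ok
> chron gapto d='2226-04-01'
  -336
> filer mkfold p='/tato'
  ok
> filer survey p='/stobre_i'
  []
> chron markday d='2295-08-10'
  2295-08-10
> chron stepdays n='-243'
  2294-12-10
> chron weekday
  Monday
> filer scribe p='/tato/ploziple' c='slu'
  created
> filer quote p='/tato/ploziple'
  slu
> filer quote p='/tato/ploziple'
  slu
> filer mkfold p='/stobre_i/bo_id'
  ok


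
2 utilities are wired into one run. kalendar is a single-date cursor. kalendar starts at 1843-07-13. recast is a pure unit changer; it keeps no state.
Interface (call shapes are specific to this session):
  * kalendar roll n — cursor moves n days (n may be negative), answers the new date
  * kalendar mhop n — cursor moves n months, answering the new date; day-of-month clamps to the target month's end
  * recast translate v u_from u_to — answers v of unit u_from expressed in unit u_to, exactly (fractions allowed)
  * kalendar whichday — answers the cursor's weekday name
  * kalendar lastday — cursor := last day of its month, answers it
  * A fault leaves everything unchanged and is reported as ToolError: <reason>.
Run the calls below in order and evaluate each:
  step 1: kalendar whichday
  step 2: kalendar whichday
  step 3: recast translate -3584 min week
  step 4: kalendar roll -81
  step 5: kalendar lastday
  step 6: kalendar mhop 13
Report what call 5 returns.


I invoke kalendar whichday(), which returns Thursday.
I use kalendar whichday(), and get Thursday.
Calling recast translate on v='-3584', u_from='min', u_to='week', → -16/45.
I call kalendar roll on n='-81', giving 1843-04-23.
I try kalendar lastday, and observe 1843-04-30.
I call kalendar mhop on n='13', — result: 1844-05-30.

Answer: 1843-04-30


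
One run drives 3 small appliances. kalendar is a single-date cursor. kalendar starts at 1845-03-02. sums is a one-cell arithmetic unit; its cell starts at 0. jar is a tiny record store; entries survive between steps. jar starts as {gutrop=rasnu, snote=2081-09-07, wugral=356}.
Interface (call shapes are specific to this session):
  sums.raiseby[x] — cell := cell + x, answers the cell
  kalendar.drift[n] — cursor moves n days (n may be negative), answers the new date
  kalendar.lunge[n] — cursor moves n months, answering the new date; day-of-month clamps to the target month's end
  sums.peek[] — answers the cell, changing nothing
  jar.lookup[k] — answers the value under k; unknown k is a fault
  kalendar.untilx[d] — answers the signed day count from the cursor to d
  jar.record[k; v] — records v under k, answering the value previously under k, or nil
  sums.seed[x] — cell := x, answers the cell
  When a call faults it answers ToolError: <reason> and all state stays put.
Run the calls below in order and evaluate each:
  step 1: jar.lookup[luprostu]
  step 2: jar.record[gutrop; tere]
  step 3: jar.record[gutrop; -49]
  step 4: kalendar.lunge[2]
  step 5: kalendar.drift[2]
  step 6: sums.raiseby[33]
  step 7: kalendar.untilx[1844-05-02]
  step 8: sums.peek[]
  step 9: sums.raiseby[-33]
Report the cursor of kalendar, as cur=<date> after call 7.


Answer: cur=1845-05-04

Derivation:
·→ jar.lookup(k='luprostu')
·← ToolError: no such key luprostu
·→ jar.record(k='gutrop', v='tere')
·← rasnu
·→ jar.record(k='gutrop', v='-49')
·← tere
·→ kalendar.lunge(n='2')
·← 1845-05-02
·→ kalendar.drift(n='2')
·← 1845-05-04
·→ sums.raiseby(x='33')
·← 33
·→ kalendar.untilx(d='1844-05-02')
·← -367
·→ sums.peek()
·← 33
·→ sums.raiseby(x='-33')
·← 0


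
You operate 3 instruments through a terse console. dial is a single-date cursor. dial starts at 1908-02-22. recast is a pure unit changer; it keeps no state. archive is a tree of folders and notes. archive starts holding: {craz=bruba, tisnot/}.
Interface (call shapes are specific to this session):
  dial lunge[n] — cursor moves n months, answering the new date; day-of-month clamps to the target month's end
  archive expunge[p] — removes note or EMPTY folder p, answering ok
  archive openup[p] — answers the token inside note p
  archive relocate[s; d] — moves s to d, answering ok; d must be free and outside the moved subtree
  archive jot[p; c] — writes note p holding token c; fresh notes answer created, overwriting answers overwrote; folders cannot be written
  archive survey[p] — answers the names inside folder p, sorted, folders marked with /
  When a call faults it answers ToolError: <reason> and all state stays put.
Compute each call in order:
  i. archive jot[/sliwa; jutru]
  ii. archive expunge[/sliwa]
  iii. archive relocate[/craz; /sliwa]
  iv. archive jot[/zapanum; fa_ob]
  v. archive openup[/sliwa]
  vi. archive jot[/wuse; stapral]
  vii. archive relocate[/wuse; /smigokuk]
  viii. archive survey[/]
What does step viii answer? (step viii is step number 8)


I invoke archive jot on /sliwa, jutru, yielding created.
Then archive expunge on /sliwa, and observe ok.
I try archive relocate on /craz, /sliwa, and get ok.
I try archive jot on /zapanum, fa_ob, and get created.
Now I run archive openup on /sliwa, giving bruba.
Using archive jot on /wuse, stapral, and get created.
I use archive relocate on /wuse, /smigokuk, — result: ok.
I try archive survey on /, and see [sliwa, smigokuk, tisnot/, zapanum].

Answer: [sliwa, smigokuk, tisnot/, zapanum]


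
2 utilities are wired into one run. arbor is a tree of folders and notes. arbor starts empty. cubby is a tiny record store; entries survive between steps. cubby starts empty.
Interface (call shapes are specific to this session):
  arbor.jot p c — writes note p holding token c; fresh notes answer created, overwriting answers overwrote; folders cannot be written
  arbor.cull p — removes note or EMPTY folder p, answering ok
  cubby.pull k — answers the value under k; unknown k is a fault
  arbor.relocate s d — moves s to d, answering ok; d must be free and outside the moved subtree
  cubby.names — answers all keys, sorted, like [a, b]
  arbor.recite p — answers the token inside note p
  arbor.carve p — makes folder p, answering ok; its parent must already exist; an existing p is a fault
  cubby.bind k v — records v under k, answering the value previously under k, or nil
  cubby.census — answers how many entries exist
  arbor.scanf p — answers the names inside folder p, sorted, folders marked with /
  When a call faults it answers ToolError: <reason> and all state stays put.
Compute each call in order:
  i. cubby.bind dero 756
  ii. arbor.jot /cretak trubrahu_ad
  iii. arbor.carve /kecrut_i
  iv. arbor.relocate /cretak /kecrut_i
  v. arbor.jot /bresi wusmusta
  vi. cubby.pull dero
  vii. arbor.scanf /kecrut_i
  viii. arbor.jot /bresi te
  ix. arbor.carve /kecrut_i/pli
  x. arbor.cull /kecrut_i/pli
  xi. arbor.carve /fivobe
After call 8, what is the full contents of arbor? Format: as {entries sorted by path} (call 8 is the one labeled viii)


I call cubby.bind with k='dero', v='756', giving nil.
Using arbor.jot with p='/cretak', c='trubrahu_ad', → created.
I try arbor.carve with p='/kecrut_i', → ok.
I call arbor.relocate with s='/cretak', d='/kecrut_i', yielding ToolError: exists.
I call arbor.jot with p='/bresi', c='wusmusta', — result: created.
I run cubby.pull with k='dero': 756.
I call arbor.scanf with p='/kecrut_i', yielding [].
Then arbor.jot with p='/bresi', c='te', giving overwrote.
I try arbor.carve with p='/kecrut_i/pli', — result: ok.
Next I call arbor.cull with p='/kecrut_i/pli', giving ok.
I call arbor.carve with p='/fivobe', and get ok.

Answer: {bresi=te, cretak=trubrahu_ad, kecrut_i/}


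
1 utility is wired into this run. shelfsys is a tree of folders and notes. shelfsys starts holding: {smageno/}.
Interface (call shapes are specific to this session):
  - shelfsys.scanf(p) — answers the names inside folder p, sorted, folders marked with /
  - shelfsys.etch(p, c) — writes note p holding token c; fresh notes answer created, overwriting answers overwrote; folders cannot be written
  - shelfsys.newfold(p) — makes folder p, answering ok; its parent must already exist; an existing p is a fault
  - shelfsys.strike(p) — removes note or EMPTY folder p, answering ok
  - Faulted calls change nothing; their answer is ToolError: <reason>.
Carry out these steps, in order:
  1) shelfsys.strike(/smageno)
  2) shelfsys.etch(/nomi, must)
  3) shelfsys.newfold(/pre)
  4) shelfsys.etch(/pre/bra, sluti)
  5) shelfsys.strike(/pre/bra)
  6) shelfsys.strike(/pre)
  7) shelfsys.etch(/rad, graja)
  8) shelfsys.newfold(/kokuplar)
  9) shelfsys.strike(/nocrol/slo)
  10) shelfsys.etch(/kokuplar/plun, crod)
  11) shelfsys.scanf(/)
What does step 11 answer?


Answer: [kokuplar/, nomi, rad]

Derivation:
CALL strike[p=/smageno]
RET  ok
CALL etch[p=/nomi; c=must]
RET  created
CALL newfold[p=/pre]
RET  ok
CALL etch[p=/pre/bra; c=sluti]
RET  created
CALL strike[p=/pre/bra]
RET  ok
CALL strike[p=/pre]
RET  ok
CALL etch[p=/rad; c=graja]
RET  created
CALL newfold[p=/kokuplar]
RET  ok
CALL strike[p=/nocrol/slo]
RET  ToolError: not found
CALL etch[p=/kokuplar/plun; c=crod]
RET  created
CALL scanf[p=/]
RET  [kokuplar/, nomi, rad]


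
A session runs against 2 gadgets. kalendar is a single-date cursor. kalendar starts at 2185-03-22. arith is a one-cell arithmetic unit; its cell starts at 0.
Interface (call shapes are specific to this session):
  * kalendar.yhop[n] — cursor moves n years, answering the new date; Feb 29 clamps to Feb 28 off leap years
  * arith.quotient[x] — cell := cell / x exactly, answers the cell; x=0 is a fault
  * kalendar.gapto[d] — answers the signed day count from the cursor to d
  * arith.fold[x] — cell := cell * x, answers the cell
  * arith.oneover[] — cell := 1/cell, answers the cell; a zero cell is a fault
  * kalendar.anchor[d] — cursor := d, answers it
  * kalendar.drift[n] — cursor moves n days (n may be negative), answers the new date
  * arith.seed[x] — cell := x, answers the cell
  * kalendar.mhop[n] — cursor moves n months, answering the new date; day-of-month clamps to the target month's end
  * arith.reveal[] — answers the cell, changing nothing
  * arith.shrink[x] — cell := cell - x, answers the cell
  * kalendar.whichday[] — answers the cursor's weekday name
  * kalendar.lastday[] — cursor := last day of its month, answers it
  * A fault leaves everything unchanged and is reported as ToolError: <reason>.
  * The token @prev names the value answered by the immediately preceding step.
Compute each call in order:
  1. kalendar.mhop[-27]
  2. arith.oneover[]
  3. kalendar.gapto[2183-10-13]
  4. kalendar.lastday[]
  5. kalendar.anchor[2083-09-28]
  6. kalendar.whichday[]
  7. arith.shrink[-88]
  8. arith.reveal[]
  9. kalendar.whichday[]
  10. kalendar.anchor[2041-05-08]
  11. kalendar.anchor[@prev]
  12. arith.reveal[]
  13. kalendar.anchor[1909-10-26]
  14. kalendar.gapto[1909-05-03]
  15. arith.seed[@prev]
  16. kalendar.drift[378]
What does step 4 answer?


$ kalendar.mhop n→-27
= 2182-12-22
$ arith.oneover
= ToolError: reciprocal of zero
$ kalendar.gapto d→2183-10-13
= 295
$ kalendar.lastday
= 2182-12-31
$ kalendar.anchor d→2083-09-28
= 2083-09-28
$ kalendar.whichday
= Tuesday
$ arith.shrink x→-88
= 88
$ arith.reveal
= 88
$ kalendar.whichday
= Tuesday
$ kalendar.anchor d→2041-05-08
= 2041-05-08
$ kalendar.anchor d→@prev
= 2041-05-08
$ arith.reveal
= 88
$ kalendar.anchor d→1909-10-26
= 1909-10-26
$ kalendar.gapto d→1909-05-03
= -176
$ arith.seed x→@prev
= -176
$ kalendar.drift n→378
= 1910-11-08

Answer: 2182-12-31


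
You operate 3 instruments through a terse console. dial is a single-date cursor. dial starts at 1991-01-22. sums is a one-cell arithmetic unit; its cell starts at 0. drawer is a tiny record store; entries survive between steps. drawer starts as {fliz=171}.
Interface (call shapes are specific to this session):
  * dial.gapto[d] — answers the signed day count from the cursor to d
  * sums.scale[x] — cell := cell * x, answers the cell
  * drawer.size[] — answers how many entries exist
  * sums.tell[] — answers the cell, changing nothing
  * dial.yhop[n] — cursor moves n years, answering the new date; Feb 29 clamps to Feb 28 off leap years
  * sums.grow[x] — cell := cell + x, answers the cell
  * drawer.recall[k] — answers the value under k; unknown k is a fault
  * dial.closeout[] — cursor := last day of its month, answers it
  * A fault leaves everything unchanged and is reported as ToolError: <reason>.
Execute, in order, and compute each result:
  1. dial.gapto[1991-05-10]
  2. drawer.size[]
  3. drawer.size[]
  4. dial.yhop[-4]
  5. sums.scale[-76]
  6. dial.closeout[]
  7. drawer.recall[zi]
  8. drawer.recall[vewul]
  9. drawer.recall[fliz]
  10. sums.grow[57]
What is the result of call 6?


·→ dial.gapto(d=1991-05-10)
·← 108
·→ drawer.size()
·← 1
·→ drawer.size()
·← 1
·→ dial.yhop(n=-4)
·← 1987-01-22
·→ sums.scale(x=-76)
·← 0
·→ dial.closeout()
·← 1987-01-31
·→ drawer.recall(k=zi)
·← ToolError: no such key zi
·→ drawer.recall(k=vewul)
·← ToolError: no such key vewul
·→ drawer.recall(k=fliz)
·← 171
·→ sums.grow(x=57)
·← 57

Answer: 1987-01-31


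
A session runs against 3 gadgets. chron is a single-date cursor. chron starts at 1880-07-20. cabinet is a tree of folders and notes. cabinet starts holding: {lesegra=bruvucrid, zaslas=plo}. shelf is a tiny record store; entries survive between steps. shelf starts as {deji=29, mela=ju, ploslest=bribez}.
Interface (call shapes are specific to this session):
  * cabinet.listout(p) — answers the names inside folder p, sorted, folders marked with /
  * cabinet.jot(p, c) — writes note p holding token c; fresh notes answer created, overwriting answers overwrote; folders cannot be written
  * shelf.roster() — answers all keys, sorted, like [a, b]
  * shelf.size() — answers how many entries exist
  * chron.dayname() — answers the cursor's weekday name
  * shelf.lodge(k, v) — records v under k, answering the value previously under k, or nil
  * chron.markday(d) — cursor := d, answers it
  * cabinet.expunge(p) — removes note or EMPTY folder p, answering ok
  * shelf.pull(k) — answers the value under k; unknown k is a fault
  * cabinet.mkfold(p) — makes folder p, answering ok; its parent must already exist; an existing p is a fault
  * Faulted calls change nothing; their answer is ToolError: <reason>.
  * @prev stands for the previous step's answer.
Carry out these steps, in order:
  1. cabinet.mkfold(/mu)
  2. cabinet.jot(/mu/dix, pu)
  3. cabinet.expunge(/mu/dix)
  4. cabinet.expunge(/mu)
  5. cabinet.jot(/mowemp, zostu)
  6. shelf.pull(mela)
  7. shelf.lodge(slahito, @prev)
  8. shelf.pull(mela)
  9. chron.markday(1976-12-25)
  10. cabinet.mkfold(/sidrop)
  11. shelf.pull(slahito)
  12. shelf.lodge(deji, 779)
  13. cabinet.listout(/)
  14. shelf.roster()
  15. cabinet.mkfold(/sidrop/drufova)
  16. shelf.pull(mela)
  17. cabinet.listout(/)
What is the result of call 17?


·→ mkfold(p→/mu)
·← ok
·→ jot(p→/mu/dix, c→pu)
·← created
·→ expunge(p→/mu/dix)
·← ok
·→ expunge(p→/mu)
·← ok
·→ jot(p→/mowemp, c→zostu)
·← created
·→ pull(k→mela)
·← ju
·→ lodge(k→slahito, v→@prev)
·← nil
·→ pull(k→mela)
·← ju
·→ markday(d→1976-12-25)
·← 1976-12-25
·→ mkfold(p→/sidrop)
·← ok
·→ pull(k→slahito)
·← ju
·→ lodge(k→deji, v→779)
·← 29
·→ listout(p→/)
·← [lesegra, mowemp, sidrop/, zaslas]
·→ roster()
·← [deji, mela, ploslest, slahito]
·→ mkfold(p→/sidrop/drufova)
·← ok
·→ pull(k→mela)
·← ju
·→ listout(p→/)
·← [lesegra, mowemp, sidrop/, zaslas]

Answer: [lesegra, mowemp, sidrop/, zaslas]


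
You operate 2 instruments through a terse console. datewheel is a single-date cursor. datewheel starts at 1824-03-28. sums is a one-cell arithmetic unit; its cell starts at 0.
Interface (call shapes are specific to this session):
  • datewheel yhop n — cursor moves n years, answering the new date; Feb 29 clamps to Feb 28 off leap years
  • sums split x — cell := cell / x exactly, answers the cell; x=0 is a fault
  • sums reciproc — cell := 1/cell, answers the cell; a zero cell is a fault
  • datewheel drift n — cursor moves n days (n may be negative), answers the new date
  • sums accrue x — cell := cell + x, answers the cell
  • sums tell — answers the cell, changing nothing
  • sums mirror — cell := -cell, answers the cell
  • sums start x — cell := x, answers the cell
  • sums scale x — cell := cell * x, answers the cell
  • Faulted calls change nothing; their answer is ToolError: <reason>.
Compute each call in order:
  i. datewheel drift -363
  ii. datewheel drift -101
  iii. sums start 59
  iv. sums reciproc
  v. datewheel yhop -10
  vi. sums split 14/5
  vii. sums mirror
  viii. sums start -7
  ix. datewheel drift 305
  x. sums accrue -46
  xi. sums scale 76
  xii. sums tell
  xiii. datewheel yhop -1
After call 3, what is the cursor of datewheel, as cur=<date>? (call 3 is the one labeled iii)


-- 1. datewheel drift(-363) == 1823-03-31
-- 2. datewheel drift(-101) == 1822-12-20
-- 3. sums start(59) == 59
-- 4. sums reciproc() == 1/59
-- 5. datewheel yhop(-10) == 1812-12-20
-- 6. sums split(14/5) == 5/826
-- 7. sums mirror() == -5/826
-- 8. sums start(-7) == -7
-- 9. datewheel drift(305) == 1813-10-21
-- 10. sums accrue(-46) == -53
-- 11. sums scale(76) == -4028
-- 12. sums tell() == -4028
-- 13. datewheel yhop(-1) == 1812-10-21

Answer: cur=1822-12-20


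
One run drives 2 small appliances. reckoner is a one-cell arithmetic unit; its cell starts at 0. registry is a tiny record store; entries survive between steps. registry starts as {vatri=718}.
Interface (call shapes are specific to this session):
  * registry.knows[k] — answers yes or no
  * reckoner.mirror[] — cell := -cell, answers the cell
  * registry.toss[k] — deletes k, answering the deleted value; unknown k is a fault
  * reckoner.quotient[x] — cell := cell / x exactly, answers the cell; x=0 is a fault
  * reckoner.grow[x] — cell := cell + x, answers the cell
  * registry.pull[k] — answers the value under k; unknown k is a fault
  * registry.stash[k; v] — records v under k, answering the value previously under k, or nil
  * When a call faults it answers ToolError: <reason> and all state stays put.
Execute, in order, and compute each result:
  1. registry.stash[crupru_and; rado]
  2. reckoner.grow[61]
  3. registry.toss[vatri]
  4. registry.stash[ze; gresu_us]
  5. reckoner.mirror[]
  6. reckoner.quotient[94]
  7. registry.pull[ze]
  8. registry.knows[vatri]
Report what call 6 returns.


Step: registry.stash[k=crupru_and; v=rado]
Result: nil
Step: reckoner.grow[x=61]
Result: 61
Step: registry.toss[k=vatri]
Result: 718
Step: registry.stash[k=ze; v=gresu_us]
Result: nil
Step: reckoner.mirror[]
Result: -61
Step: reckoner.quotient[x=94]
Result: -61/94
Step: registry.pull[k=ze]
Result: gresu_us
Step: registry.knows[k=vatri]
Result: no

Answer: -61/94


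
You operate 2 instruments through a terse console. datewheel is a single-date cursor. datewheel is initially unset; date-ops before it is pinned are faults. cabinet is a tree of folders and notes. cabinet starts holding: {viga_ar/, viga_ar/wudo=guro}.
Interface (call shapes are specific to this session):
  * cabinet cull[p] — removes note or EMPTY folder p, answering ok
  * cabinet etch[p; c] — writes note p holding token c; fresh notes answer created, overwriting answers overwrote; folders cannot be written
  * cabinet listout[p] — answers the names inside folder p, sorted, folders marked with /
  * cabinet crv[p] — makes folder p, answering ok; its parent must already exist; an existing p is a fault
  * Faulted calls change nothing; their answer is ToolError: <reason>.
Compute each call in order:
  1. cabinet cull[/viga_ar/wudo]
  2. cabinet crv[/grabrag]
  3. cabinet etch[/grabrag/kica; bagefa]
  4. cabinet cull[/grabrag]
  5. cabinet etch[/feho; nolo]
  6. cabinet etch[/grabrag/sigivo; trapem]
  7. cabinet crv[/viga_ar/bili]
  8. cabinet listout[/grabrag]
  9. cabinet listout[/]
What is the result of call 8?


Answer: [kica, sigivo]

Derivation:
-- 1. cabinet cull(/viga_ar/wudo) : ok
-- 2. cabinet crv(/grabrag) : ok
-- 3. cabinet etch(/grabrag/kica, bagefa) : created
-- 4. cabinet cull(/grabrag) : ToolError: not empty
-- 5. cabinet etch(/feho, nolo) : created
-- 6. cabinet etch(/grabrag/sigivo, trapem) : created
-- 7. cabinet crv(/viga_ar/bili) : ok
-- 8. cabinet listout(/grabrag) : [kica, sigivo]
-- 9. cabinet listout(/) : [feho, grabrag/, viga_ar/]


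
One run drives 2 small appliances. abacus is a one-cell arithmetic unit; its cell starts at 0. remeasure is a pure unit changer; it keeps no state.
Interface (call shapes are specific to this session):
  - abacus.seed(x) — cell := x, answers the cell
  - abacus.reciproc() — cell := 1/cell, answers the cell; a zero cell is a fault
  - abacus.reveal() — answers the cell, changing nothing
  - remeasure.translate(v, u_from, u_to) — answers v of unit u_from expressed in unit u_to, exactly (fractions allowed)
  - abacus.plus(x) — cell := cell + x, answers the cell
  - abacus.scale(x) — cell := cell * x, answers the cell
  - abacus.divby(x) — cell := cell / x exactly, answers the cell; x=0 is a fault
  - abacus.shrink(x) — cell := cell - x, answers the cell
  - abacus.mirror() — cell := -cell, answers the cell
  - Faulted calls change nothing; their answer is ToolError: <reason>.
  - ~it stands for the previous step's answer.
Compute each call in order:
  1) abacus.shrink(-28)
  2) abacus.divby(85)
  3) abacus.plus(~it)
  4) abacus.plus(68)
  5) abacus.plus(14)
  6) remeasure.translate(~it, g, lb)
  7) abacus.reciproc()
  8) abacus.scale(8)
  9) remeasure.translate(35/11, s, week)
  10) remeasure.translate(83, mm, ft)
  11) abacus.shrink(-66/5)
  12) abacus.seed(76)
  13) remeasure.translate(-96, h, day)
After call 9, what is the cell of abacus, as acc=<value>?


Answer: acc=340/3513

Derivation:
Using abacus.shrink with x=-28, which returns 28.
I call abacus.divby with x=85, → 28/85.
Invoking abacus.plus with x=~it: 56/85.
I call abacus.plus with x=68, — result: 5836/85.
I run abacus.plus with x=14, which returns 7026/85.
Invoking remeasure.translate with v=~it, u_from=g, u_to=lb, and observe 140520000/771107029.
I call abacus.reciproc(), giving 85/7026.
Invoking abacus.scale with x=8, and get 340/3513.
Invoking remeasure.translate with v=35/11, u_from=s, u_to=week, yielding 1/190080.
I run remeasure.translate with v=83, u_from=mm, u_to=ft, → 415/1524.
Now I run abacus.shrink with x=-66/5, giving 233558/17565.
Next I call abacus.seed with x=76, yielding 76.
I run remeasure.translate with v=-96, u_from=h, u_to=day, and get -4.


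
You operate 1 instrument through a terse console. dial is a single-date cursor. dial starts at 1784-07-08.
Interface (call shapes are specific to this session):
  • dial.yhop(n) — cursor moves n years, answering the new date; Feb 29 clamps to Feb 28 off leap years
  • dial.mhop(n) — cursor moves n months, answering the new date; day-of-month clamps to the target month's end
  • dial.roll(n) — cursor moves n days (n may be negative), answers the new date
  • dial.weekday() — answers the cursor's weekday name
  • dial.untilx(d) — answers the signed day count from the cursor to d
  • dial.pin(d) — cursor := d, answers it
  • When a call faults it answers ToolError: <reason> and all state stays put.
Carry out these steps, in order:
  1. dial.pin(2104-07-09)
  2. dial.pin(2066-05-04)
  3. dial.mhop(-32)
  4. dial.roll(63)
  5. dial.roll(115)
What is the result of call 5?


I use pin passing d: 2104-07-09, yielding 2104-07-09.
I try pin passing d: 2066-05-04, giving 2066-05-04.
Now I run mhop passing n: -32, giving 2063-09-04.
Calling roll passing n: 63, giving 2063-11-06.
Invoking roll passing n: 115, which returns 2064-02-29.

Answer: 2064-02-29


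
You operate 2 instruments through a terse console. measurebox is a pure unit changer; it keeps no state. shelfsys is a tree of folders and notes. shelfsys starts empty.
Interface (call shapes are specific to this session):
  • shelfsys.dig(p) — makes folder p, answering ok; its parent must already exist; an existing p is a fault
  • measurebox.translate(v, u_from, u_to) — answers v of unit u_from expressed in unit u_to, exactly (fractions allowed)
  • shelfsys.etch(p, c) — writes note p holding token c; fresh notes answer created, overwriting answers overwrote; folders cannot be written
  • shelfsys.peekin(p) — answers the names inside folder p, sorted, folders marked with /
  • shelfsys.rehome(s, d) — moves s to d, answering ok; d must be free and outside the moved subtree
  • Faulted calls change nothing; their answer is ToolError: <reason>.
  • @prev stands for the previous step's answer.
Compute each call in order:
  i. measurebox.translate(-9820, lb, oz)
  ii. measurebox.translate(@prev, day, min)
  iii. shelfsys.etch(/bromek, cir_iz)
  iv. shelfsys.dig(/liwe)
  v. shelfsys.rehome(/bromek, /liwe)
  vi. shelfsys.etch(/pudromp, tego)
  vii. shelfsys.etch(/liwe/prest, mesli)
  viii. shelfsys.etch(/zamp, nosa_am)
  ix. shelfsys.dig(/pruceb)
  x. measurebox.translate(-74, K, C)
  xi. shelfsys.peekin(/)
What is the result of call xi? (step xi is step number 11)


Answer: [bromek, liwe/, pruceb/, pudromp, zamp]

Derivation:
==> translate(v: -9820, u_from: lb, u_to: oz)
<== -157120
==> translate(v: @prev, u_from: day, u_to: min)
<== -226252800
==> etch(p: /bromek, c: cir_iz)
<== created
==> dig(p: /liwe)
<== ok
==> rehome(s: /bromek, d: /liwe)
<== ToolError: exists
==> etch(p: /pudromp, c: tego)
<== created
==> etch(p: /liwe/prest, c: mesli)
<== created
==> etch(p: /zamp, c: nosa_am)
<== created
==> dig(p: /pruceb)
<== ok
==> translate(v: -74, u_from: K, u_to: C)
<== -6943/20
==> peekin(p: /)
<== [bromek, liwe/, pruceb/, pudromp, zamp]
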